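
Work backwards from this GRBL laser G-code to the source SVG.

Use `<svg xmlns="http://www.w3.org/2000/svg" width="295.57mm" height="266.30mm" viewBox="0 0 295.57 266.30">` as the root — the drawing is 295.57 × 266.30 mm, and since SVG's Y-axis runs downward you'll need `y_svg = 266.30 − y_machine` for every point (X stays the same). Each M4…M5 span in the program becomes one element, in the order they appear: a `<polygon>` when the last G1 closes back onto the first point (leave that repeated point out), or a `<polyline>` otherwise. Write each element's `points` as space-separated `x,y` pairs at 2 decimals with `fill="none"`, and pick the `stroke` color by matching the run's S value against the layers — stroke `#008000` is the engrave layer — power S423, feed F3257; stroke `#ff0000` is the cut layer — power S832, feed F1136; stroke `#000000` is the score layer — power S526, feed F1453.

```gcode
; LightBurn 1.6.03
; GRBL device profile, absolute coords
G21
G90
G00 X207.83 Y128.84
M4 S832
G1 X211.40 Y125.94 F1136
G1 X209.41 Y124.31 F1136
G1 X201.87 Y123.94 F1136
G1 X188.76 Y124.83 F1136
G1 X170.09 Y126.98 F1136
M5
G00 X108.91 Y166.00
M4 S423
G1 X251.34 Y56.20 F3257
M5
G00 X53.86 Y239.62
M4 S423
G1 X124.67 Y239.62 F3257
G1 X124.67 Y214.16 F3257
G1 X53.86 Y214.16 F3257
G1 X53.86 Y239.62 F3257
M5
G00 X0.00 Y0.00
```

<svg xmlns="http://www.w3.org/2000/svg" width="295.57mm" height="266.30mm" viewBox="0 0 295.57 266.30">
  <polyline points="207.83,137.46 211.40,140.36 209.41,141.99 201.87,142.36 188.76,141.47 170.09,139.32" fill="none" stroke="#ff0000"/>
  <polyline points="108.91,100.30 251.34,210.10" fill="none" stroke="#008000"/>
  <polygon points="53.86,26.68 124.67,26.68 124.67,52.14 53.86,52.14" fill="none" stroke="#008000"/>
</svg>

y_svg = 266.30 − y_m.

[1] S832→`#ff0000` (cut); open run; points: 207.83,137.46 211.40,140.36 209.41,141.99 201.87,142.36 188.76,141.47 170.09,139.32

[2] S423→`#008000` (engrave); open run; points: 108.91,100.30 251.34,210.10

[3] S423→`#008000` (engrave); closed run; points: 53.86,26.68 124.67,26.68 124.67,52.14 53.86,52.14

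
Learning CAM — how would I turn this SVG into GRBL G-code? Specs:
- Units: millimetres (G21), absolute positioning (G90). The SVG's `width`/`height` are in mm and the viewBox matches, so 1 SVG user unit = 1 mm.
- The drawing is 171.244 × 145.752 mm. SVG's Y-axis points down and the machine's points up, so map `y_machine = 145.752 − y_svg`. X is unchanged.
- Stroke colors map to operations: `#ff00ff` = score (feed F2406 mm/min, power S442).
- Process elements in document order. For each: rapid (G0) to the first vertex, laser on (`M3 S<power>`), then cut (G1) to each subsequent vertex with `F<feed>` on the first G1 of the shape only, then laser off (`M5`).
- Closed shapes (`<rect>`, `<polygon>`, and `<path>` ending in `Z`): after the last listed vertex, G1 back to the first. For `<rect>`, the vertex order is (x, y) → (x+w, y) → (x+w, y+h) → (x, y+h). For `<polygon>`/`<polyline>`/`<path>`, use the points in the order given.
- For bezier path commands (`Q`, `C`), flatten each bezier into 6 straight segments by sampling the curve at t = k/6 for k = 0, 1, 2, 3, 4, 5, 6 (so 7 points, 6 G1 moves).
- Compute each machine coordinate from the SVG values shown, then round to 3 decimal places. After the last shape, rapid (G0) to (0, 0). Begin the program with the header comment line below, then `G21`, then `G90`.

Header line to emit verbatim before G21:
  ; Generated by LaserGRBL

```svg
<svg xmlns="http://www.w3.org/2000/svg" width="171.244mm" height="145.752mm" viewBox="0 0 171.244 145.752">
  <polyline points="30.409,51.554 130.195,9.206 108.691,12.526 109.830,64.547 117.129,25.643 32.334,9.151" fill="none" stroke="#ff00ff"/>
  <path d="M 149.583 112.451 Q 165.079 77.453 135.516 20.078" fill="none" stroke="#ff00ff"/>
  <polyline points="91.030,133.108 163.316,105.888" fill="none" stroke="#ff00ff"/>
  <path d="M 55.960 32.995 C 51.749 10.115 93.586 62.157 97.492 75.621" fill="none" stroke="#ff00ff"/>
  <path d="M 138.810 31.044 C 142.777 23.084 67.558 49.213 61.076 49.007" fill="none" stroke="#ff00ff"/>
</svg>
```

; Generated by LaserGRBL
G21
G90
G0 X30.409 Y94.198
M3 S442
G1 X130.195 Y136.546 F2406
G1 X108.691 Y133.226
G1 X109.830 Y81.205
G1 X117.129 Y120.109
G1 X32.334 Y136.601
M5
G0 X149.583 Y33.301
M3 S442
G1 X153.497 Y45.589 F2406
G1 X154.907 Y59.119
G1 X153.814 Y73.893
G1 X150.218 Y89.910
G1 X144.119 Y107.171
G1 X135.516 Y125.674
M5
G0 X91.030 Y12.644
M3 S442
G1 X163.316 Y39.864 F2406
M5
G0 X55.960 Y112.757
M3 S442
G1 X57.303 Y118.479 F2406
G1 X63.988 Y114.867
G1 X73.682 Y105.073
G1 X84.053 Y92.251
G1 X92.767 Y79.552
G1 X97.492 Y70.131
M5
G0 X138.810 Y114.708
M3 S442
G1 X134.879 Y116.127 F2406
G1 X121.860 Y113.543
G1 X103.861 Y108.634
G1 X84.992 Y103.079
G1 X69.360 Y98.557
G1 X61.076 Y96.745
M5
G0 X0.000 Y0.000

viewBox `0 0 171.244 145.752` with mm width/height → 1 unit = 1 mm. Flip: y_m = 145.752 − y_svg.

**Shape 1** — `<polyline>` open polyline, stroke `#ff00ff` → score (S442, F2406). Machine vertices: (30.409,94.198) → (130.195,136.546) → (108.691,133.226) → (109.830,81.205) → (117.129,120.109) → (32.334,136.601). Open path.

**Shape 2** — `<path>` quadratic bezier, stroke `#ff00ff` → score (S442, F2406). Control points (SVG): P0=(149.583,112.451), P1=(165.079,77.453), P2=(135.516,20.078); sampled at t=k/6. Machine vertices: (149.583,33.301) → (153.497,45.589) → (154.907,59.119) → (153.814,73.893) → (150.218,89.910) → (144.119,107.171) → (135.516,125.674). Open path.

**Shape 3** — `<polyline>` line segment, stroke `#ff00ff` → score (S442, F2406). Machine vertices: (91.030,12.644) → (163.316,39.864). Open path.

**Shape 4** — `<path>` cubic bezier, stroke `#ff00ff` → score (S442, F2406). Control points (SVG): P0=(55.960,32.995), P1=(51.749,10.115), P2=(93.586,62.157), P3=(97.492,75.621); sampled at t=k/6. Machine vertices: (55.960,112.757) → (57.303,118.479) → (63.988,114.867) → (73.682,105.073) → (84.053,92.251) → (92.767,79.552) → (97.492,70.131). Open path.

**Shape 5** — `<path>` cubic bezier, stroke `#ff00ff` → score (S442, F2406). Control points (SVG): P0=(138.810,31.044), P1=(142.777,23.084), P2=(67.558,49.213), P3=(61.076,49.007); sampled at t=k/6. Machine vertices: (138.810,114.708) → (134.879,116.127) → (121.860,113.543) → (103.861,108.634) → (84.992,103.079) → (69.360,98.557) → (61.076,96.745). Open path.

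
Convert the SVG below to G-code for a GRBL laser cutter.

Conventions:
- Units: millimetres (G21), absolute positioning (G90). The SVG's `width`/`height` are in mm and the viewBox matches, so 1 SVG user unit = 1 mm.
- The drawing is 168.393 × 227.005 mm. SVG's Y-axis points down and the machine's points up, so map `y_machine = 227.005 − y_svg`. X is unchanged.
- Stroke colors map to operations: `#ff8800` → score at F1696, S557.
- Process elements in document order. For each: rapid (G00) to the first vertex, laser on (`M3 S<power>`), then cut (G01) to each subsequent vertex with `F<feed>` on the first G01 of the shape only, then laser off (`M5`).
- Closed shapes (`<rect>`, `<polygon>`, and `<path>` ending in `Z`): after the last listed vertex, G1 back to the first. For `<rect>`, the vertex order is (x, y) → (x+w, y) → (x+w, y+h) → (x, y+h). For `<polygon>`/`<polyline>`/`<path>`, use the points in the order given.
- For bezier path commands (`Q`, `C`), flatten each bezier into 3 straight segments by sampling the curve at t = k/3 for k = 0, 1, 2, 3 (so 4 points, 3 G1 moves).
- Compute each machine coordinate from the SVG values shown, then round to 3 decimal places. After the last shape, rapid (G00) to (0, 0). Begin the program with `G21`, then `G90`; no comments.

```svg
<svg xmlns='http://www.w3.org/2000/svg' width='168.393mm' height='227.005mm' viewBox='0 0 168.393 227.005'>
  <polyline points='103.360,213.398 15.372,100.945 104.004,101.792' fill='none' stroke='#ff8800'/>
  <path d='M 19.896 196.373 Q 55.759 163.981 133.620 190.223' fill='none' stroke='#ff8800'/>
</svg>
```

G21
G90
G00 X103.360 Y13.607
M3 S557
G01 X15.372 Y126.060 F1696
G01 X104.004 Y125.213
M5
G00 X19.896 Y30.632
M3 S557
G01 X48.471 Y45.712 F1696
G01 X86.379 Y47.762
G01 X133.620 Y36.782
M5
G00 X0.000 Y0.000

Since the viewBox matches the mm dimensions, user units are millimetres directly. The only transform is the Y-flip y_m = 227.005 − y_svg.

Shape 1 is a open polyline drawn with `<polyline>`. Its stroke #ff8800 means score at S557, F1696. After flipping Y the toolpath is (103.360,13.607) → (15.372,126.060) → (104.004,125.213).

Shape 2 is a quadratic bezier drawn with `<path>`. Its stroke #ff8800 means score at S557, F1696. After flipping Y the toolpath is (19.896,30.632) → (48.471,45.712) → (86.379,47.762) → (133.620,36.782).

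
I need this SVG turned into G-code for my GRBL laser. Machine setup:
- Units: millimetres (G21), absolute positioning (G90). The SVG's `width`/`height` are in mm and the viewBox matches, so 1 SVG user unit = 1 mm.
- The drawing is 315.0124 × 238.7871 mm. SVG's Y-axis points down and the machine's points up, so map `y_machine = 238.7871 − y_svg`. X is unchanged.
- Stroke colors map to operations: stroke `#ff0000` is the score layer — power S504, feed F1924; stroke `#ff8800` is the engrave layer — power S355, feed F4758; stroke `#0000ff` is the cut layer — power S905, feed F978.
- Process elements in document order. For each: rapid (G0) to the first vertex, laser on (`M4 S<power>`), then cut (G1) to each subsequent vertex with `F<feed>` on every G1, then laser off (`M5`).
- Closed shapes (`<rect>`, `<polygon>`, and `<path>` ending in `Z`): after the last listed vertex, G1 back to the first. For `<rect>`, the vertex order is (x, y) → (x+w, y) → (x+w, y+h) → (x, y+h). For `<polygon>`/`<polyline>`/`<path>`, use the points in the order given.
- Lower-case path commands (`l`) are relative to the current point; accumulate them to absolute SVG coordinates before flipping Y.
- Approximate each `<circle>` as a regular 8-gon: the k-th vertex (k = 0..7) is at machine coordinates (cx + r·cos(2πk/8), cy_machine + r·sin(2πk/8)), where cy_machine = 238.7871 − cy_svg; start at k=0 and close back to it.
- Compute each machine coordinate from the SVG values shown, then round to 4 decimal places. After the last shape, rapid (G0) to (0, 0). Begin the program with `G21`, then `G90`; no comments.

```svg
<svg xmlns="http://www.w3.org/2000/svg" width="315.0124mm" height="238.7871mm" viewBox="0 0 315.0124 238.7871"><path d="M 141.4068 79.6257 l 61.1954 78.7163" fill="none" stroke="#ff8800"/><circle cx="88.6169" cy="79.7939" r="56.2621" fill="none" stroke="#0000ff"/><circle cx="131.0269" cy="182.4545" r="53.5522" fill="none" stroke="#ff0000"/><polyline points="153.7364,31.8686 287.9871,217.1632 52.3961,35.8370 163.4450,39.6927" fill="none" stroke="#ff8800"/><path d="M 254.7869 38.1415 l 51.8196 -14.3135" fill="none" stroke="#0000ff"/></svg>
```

G21
G90
G0 X141.4068 Y159.1614
M4 S355
G1 X202.6022 Y80.4451 F4758
M5
G0 X144.8790 Y158.9932
M4 S905
G1 X128.4002 Y198.7765 F978
G1 X88.6169 Y215.2553 F978
G1 X48.8336 Y198.7765 F978
G1 X32.3548 Y158.9932 F978
G1 X48.8336 Y119.2099 F978
G1 X88.6169 Y102.7311 F978
G1 X128.4002 Y119.2099 F978
G1 X144.8790 Y158.9932 F978
M5
G0 X184.5791 Y56.3326
M4 S504
G1 X168.8940 Y94.1997 F1924
G1 X131.0269 Y109.8848 F1924
G1 X93.1598 Y94.1997 F1924
G1 X77.4747 Y56.3326 F1924
G1 X93.1598 Y18.4655 F1924
G1 X131.0269 Y2.7804 F1924
G1 X168.8940 Y18.4655 F1924
G1 X184.5791 Y56.3326 F1924
M5
G0 X153.7364 Y206.9185
M4 S355
G1 X287.9871 Y21.6239 F4758
G1 X52.3961 Y202.9501 F4758
G1 X163.4450 Y199.0944 F4758
M5
G0 X254.7869 Y200.6456
M4 S905
G1 X306.6065 Y214.9591 F978
M5
G0 X0.0000 Y0.0000

viewBox `0 0 315.0124 238.7871` with mm width/height → 1 unit = 1 mm. Flip: y_m = 238.7871 − y_svg.

**Shape 1** — `<path>` line segment, stroke `#ff8800` → engrave (S355, F4758). Machine vertices: (141.4068,159.1614) → (202.6022,80.4451). Open path.

**Shape 2** — `<circle>` circle, stroke `#0000ff` → cut (S905, F978). Machine vertices: (144.8790,158.9932) → (128.4002,198.7765) → (88.6169,215.2553) → (48.8336,198.7765) → (32.3548,158.9932) → (48.8336,119.2099) → (88.6169,102.7311) → (128.4002,119.2099) → (144.8790,158.9932). Closed: final G1 returns to the first vertex.

**Shape 3** — `<circle>` circle, stroke `#ff0000` → score (S504, F1924). Machine vertices: (184.5791,56.3326) → (168.8940,94.1997) → (131.0269,109.8848) → (93.1598,94.1997) → (77.4747,56.3326) → (93.1598,18.4655) → (131.0269,2.7804) → (168.8940,18.4655) → (184.5791,56.3326). Closed: final G1 returns to the first vertex.

**Shape 4** — `<polyline>` open polyline, stroke `#ff8800` → engrave (S355, F4758). Machine vertices: (153.7364,206.9185) → (287.9871,21.6239) → (52.3961,202.9501) → (163.4450,199.0944). Open path.

**Shape 5** — `<path>` line segment, stroke `#0000ff` → cut (S905, F978). Machine vertices: (254.7869,200.6456) → (306.6065,214.9591). Open path.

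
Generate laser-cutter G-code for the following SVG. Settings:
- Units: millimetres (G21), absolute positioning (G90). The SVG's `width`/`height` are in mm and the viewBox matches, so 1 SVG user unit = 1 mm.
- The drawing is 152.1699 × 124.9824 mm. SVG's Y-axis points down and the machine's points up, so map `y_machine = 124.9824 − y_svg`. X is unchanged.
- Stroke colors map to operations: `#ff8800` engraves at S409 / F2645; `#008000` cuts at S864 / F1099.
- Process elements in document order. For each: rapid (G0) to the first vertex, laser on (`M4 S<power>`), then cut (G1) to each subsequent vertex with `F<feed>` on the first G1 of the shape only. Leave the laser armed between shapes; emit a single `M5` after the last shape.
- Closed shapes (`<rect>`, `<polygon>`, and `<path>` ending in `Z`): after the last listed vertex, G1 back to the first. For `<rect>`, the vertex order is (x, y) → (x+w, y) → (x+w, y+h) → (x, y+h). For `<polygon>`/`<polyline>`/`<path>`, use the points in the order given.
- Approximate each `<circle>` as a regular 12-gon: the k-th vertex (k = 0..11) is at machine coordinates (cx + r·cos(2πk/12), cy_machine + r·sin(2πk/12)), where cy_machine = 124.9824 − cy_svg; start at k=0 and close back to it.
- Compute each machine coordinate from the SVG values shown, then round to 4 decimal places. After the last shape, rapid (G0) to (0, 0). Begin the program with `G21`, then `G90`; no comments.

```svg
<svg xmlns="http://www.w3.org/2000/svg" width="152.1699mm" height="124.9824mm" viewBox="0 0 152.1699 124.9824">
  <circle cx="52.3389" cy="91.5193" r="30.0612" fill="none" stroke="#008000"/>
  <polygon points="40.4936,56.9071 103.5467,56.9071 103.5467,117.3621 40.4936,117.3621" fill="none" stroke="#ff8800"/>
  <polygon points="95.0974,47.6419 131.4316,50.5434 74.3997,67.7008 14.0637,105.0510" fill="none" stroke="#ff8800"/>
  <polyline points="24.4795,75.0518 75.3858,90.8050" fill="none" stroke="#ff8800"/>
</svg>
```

Since the viewBox matches the mm dimensions, user units are millimetres directly. The only transform is the Y-flip y_m = 124.9824 − y_svg.

Shape 1 is a circle drawn with `<circle>`. Its stroke #008000 means cut at S864, F1099. After flipping Y the toolpath is (82.4001,33.4631) → (78.3727,48.4937) → (67.3695,59.4969) → (52.3389,63.5243) → (37.3083,59.4969) → (26.3051,48.4937) → (22.2777,33.4631) → (26.3051,18.4325) → (37.3083,7.4293) → (52.3389,3.4019) → (67.3695,7.4293) → (78.3727,18.4325) → (82.4001,33.4631), returning to the start.

Shape 2 is a rectangle drawn with `<polygon>`. Its stroke #ff8800 means engrave at S409, F2645. After flipping Y the toolpath is (40.4936,68.0753) → (103.5467,68.0753) → (103.5467,7.6203) → (40.4936,7.6203) → (40.4936,68.0753), returning to the start.

Shape 3 is a closed polygon drawn with `<polygon>`. Its stroke #ff8800 means engrave at S409, F2645. After flipping Y the toolpath is (95.0974,77.3405) → (131.4316,74.4390) → (74.3997,57.2816) → (14.0637,19.9314) → (95.0974,77.3405), returning to the start.

Shape 4 is a line segment drawn with `<polyline>`. Its stroke #ff8800 means engrave at S409, F2645. After flipping Y the toolpath is (24.4795,49.9306) → (75.3858,34.1774).

G21
G90
G0 X82.4001 Y33.4631
M4 S864
G1 X78.3727 Y48.4937 F1099
G1 X67.3695 Y59.4969
G1 X52.3389 Y63.5243
G1 X37.3083 Y59.4969
G1 X26.3051 Y48.4937
G1 X22.2777 Y33.4631
G1 X26.3051 Y18.4325
G1 X37.3083 Y7.4293
G1 X52.3389 Y3.4019
G1 X67.3695 Y7.4293
G1 X78.3727 Y18.4325
G1 X82.4001 Y33.4631
G0 X40.4936 Y68.0753
M4 S409
G1 X103.5467 Y68.0753 F2645
G1 X103.5467 Y7.6203
G1 X40.4936 Y7.6203
G1 X40.4936 Y68.0753
G0 X95.0974 Y77.3405
M4 S409
G1 X131.4316 Y74.4390 F2645
G1 X74.3997 Y57.2816
G1 X14.0637 Y19.9314
G1 X95.0974 Y77.3405
G0 X24.4795 Y49.9306
M4 S409
G1 X75.3858 Y34.1774 F2645
M5
G0 X0.0000 Y0.0000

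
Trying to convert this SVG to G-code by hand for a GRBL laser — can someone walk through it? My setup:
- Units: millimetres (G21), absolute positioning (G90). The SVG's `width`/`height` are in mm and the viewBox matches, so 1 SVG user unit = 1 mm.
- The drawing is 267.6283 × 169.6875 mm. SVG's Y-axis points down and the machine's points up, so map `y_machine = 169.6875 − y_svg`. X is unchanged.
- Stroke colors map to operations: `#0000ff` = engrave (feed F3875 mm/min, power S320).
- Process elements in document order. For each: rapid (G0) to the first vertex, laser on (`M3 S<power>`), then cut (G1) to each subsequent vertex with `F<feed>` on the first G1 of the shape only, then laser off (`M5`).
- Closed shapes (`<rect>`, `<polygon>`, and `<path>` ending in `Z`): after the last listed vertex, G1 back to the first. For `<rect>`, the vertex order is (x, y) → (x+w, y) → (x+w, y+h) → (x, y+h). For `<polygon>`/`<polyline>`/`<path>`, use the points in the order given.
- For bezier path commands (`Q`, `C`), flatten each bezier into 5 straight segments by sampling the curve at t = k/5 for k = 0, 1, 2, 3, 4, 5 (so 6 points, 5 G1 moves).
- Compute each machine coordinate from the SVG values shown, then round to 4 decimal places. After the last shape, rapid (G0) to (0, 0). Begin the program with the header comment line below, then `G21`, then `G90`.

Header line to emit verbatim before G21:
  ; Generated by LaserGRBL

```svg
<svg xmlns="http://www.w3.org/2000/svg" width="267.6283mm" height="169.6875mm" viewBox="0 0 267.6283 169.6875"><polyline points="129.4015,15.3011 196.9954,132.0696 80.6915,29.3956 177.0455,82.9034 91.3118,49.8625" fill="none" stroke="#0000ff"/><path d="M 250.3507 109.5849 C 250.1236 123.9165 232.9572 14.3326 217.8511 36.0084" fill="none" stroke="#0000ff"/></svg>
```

1 u = 1 mm; y_m = 169.6875 − y.

[1] `<polyline>` open polyline, #0000ff→engrave S320 F3875: (129.4015,154.3864) → (196.9954,37.6179) → (80.6915,140.2919) → (177.0455,86.7841) → (91.3118,119.8250)

[2] `<path>` cubic bezier, #0000ff→engrave S320 F3875: (250.3507,60.1026) → (248.3337,64.3321) → (243.1633,86.0529) → (235.7514,113.0166) → (227.0100,132.9748) → (217.8511,133.6791)

; Generated by LaserGRBL
G21
G90
G0 X129.4015 Y154.3864
M3 S320
G1 X196.9954 Y37.6179 F3875
G1 X80.6915 Y140.2919
G1 X177.0455 Y86.7841
G1 X91.3118 Y119.8250
M5
G0 X250.3507 Y60.1026
M3 S320
G1 X248.3337 Y64.3321 F3875
G1 X243.1633 Y86.0529
G1 X235.7514 Y113.0166
G1 X227.0100 Y132.9748
G1 X217.8511 Y133.6791
M5
G0 X0.0000 Y0.0000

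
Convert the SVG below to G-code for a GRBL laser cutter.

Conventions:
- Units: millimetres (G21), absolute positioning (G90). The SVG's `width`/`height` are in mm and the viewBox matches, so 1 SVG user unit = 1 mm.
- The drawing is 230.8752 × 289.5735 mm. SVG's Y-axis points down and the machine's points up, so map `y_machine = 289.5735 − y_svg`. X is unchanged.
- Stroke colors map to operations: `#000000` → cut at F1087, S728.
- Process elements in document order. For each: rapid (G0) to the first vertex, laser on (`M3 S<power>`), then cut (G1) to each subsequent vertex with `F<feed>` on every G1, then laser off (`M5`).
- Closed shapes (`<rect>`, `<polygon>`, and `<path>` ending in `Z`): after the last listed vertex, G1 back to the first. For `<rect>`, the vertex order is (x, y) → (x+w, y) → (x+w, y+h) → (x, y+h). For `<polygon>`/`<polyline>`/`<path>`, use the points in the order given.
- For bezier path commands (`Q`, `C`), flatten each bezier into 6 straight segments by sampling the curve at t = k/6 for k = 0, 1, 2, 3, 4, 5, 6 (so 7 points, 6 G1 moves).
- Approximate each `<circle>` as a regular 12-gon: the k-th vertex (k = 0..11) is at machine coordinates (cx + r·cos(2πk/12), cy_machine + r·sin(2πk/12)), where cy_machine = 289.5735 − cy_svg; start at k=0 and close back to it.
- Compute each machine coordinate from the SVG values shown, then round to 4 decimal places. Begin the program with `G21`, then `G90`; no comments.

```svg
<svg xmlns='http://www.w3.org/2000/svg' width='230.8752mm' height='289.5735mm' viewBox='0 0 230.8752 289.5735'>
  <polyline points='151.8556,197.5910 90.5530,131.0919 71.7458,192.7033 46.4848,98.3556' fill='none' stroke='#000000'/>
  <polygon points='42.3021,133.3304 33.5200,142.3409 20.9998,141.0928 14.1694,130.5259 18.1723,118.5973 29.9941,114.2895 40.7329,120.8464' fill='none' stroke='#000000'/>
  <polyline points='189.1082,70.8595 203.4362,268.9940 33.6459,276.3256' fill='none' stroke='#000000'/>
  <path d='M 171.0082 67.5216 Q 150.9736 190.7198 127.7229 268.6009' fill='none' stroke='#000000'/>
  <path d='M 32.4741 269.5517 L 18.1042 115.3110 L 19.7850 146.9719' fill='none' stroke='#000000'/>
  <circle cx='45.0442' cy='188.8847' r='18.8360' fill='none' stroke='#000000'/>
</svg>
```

G21
G90
G0 X151.8556 Y91.9825
M3 S728
G1 X90.5530 Y158.4816 F1087
G1 X71.7458 Y96.8702 F1087
G1 X46.4848 Y191.2179 F1087
M5
G0 X42.3021 Y156.2431
M3 S728
G1 X33.5200 Y147.2326 F1087
G1 X20.9998 Y148.4807 F1087
G1 X14.1694 Y159.0476 F1087
G1 X18.1723 Y170.9762 F1087
G1 X29.9941 Y175.2840 F1087
G1 X40.7329 Y168.7271 F1087
G1 X42.3021 Y156.2431 F1087
M5
G0 X189.1082 Y218.7140
M3 S728
G1 X203.4362 Y20.5795 F1087
G1 X33.6459 Y13.2479 F1087
M5
G0 X171.0082 Y222.0519
M3 S728
G1 X164.2407 Y182.2446 F1087
G1 X157.2945 Y144.9550 F1087
G1 X150.1696 Y110.1830 F1087
G1 X142.8660 Y77.9286 F1087
G1 X135.3838 Y48.1918 F1087
G1 X127.7229 Y20.9726 F1087
M5
G0 X32.4741 Y20.0218
M3 S728
G1 X18.1042 Y174.2625 F1087
G1 X19.7850 Y142.6016 F1087
M5
G0 X63.8802 Y100.6888
M3 S728
G1 X61.3567 Y110.1068 F1087
G1 X54.4622 Y117.0013 F1087
G1 X45.0442 Y119.5248 F1087
G1 X35.6262 Y117.0013 F1087
G1 X28.7317 Y110.1068 F1087
G1 X26.2082 Y100.6888 F1087
G1 X28.7317 Y91.2708 F1087
G1 X35.6262 Y84.3763 F1087
G1 X45.0442 Y81.8528 F1087
G1 X54.4622 Y84.3763 F1087
G1 X61.3567 Y91.2708 F1087
G1 X63.8802 Y100.6888 F1087
M5

1 u = 1 mm; y_m = 289.5735 − y.

[1] `<polyline>` open polyline, #000000→cut S728 F1087: (151.8556,91.9825) → (90.5530,158.4816) → (71.7458,96.8702) → (46.4848,191.2179)

[2] `<polygon>` regular polygon, #000000→cut S728 F1087: (42.3021,156.2431) → (33.5200,147.2326) → (20.9998,148.4807) → (14.1694,159.0476) → (18.1723,170.9762) → (29.9941,175.2840) → (40.7329,168.7271) → (42.3021,156.2431) (closed)

[3] `<polyline>` open polyline, #000000→cut S728 F1087: (189.1082,218.7140) → (203.4362,20.5795) → (33.6459,13.2479)

[4] `<path>` quadratic bezier, #000000→cut S728 F1087: (171.0082,222.0519) → (164.2407,182.2446) → (157.2945,144.9550) → (150.1696,110.1830) → (142.8660,77.9286) → (135.3838,48.1918) → (127.7229,20.9726)

[5] `<path>` open polyline, #000000→cut S728 F1087: (32.4741,20.0218) → (18.1042,174.2625) → (19.7850,142.6016)

[6] `<circle>` circle, #000000→cut S728 F1087: (63.8802,100.6888) → (61.3567,110.1068) → (54.4622,117.0013) → (45.0442,119.5248) → (35.6262,117.0013) → (28.7317,110.1068) → (26.2082,100.6888) → (28.7317,91.2708) → (35.6262,84.3763) → (45.0442,81.8528) → (54.4622,84.3763) → (61.3567,91.2708) → (63.8802,100.6888) (closed)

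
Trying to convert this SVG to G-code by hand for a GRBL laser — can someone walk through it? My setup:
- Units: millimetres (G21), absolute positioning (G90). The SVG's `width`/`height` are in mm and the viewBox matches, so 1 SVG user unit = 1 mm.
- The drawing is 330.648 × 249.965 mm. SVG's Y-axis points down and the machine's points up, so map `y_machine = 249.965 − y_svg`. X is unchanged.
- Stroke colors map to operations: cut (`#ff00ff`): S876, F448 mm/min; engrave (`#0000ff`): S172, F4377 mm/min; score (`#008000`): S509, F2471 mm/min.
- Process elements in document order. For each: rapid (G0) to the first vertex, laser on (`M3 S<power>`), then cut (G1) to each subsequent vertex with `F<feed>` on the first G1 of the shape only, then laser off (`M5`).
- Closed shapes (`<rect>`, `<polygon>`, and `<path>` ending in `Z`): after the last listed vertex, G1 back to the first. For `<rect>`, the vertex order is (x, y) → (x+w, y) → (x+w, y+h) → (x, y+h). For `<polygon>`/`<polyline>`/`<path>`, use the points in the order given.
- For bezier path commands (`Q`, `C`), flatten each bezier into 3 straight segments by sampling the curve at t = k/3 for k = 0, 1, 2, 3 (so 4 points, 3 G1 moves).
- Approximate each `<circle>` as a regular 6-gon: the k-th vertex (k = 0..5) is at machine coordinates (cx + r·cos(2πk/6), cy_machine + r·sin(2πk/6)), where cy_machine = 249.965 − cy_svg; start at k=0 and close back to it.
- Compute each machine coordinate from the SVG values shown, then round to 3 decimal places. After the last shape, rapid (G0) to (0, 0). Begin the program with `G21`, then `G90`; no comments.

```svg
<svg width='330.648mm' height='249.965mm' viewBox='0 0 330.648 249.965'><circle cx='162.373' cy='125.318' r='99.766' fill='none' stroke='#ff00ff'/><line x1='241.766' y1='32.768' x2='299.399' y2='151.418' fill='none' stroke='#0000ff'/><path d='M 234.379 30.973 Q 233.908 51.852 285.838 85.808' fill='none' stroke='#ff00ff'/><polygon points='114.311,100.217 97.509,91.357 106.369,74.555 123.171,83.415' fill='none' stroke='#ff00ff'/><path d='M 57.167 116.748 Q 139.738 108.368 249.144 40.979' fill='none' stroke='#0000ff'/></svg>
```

1 u = 1 mm; y_m = 249.965 − y.

[1] `<circle>` circle, #ff00ff→cut S876 F448: (262.139,124.647) → (212.256,211.047) → (112.490,211.047) → (62.607,124.647) → (112.490,38.247) → (212.256,38.247) → (262.139,124.647) (closed)

[2] `<line>` line segment, #0000ff→engrave S172 F4377: (241.766,217.197) → (299.399,98.547)

[3] `<path>` quadratic bezier, #ff00ff→cut S876 F448: (234.379,218.992) → (239.887,203.620) → (257.040,185.341) → (285.838,164.157)

[4] `<polygon>` regular polygon, #ff00ff→cut S876 F448: (114.311,149.748) → (97.509,158.608) → (106.369,175.410) → (123.171,166.550) → (114.311,149.748) (closed)

[5] `<path>` quadratic bezier, #0000ff→engrave S172 F4377: (57.167,133.217) → (115.196,145.360) → (179.188,170.617) → (249.144,208.986)

G21
G90
G0 X262.139 Y124.647
M3 S876
G1 X212.256 Y211.047 F448
G1 X112.490 Y211.047
G1 X62.607 Y124.647
G1 X112.490 Y38.247
G1 X212.256 Y38.247
G1 X262.139 Y124.647
M5
G0 X241.766 Y217.197
M3 S172
G1 X299.399 Y98.547 F4377
M5
G0 X234.379 Y218.992
M3 S876
G1 X239.887 Y203.620 F448
G1 X257.040 Y185.341
G1 X285.838 Y164.157
M5
G0 X114.311 Y149.748
M3 S876
G1 X97.509 Y158.608 F448
G1 X106.369 Y175.410
G1 X123.171 Y166.550
G1 X114.311 Y149.748
M5
G0 X57.167 Y133.217
M3 S172
G1 X115.196 Y145.360 F4377
G1 X179.188 Y170.617
G1 X249.144 Y208.986
M5
G0 X0.000 Y0.000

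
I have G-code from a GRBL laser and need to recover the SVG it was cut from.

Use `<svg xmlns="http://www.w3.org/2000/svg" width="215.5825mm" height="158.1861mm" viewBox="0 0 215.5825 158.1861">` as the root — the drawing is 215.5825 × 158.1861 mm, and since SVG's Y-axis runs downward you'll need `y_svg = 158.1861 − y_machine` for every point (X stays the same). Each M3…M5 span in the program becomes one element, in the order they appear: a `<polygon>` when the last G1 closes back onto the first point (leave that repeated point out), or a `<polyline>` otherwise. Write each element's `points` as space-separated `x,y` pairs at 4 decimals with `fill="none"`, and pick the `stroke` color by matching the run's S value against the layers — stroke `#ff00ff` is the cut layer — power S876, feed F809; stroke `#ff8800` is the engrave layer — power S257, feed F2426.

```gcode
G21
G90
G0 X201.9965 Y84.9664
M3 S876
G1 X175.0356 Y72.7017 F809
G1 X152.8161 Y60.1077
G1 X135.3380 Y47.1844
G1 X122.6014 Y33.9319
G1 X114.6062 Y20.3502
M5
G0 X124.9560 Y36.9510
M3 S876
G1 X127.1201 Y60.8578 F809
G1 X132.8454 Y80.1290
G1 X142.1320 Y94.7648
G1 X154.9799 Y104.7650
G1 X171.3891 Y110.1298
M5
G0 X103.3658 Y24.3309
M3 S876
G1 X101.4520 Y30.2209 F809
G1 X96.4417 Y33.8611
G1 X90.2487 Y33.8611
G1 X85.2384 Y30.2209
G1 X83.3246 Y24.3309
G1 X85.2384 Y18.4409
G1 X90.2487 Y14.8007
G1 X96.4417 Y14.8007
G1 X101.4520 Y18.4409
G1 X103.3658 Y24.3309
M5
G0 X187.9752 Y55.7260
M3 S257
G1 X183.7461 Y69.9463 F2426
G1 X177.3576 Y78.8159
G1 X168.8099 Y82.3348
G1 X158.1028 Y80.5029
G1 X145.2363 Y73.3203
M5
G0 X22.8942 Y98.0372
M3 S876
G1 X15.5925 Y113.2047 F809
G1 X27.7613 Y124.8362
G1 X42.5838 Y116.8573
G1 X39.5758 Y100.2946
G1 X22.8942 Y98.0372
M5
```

<svg xmlns="http://www.w3.org/2000/svg" width="215.5825mm" height="158.1861mm" viewBox="0 0 215.5825 158.1861">
  <polyline points="201.9965,73.2197 175.0356,85.4844 152.8161,98.0784 135.3380,111.0017 122.6014,124.2542 114.6062,137.8359" fill="none" stroke="#ff00ff"/>
  <polyline points="124.9560,121.2351 127.1201,97.3283 132.8454,78.0571 142.1320,63.4213 154.9799,53.4211 171.3891,48.0563" fill="none" stroke="#ff00ff"/>
  <polygon points="103.3658,133.8552 101.4520,127.9652 96.4417,124.3250 90.2487,124.3250 85.2384,127.9652 83.3246,133.8552 85.2384,139.7452 90.2487,143.3854 96.4417,143.3854 101.4520,139.7452" fill="none" stroke="#ff00ff"/>
  <polyline points="187.9752,102.4601 183.7461,88.2398 177.3576,79.3702 168.8099,75.8513 158.1028,77.6832 145.2363,84.8658" fill="none" stroke="#ff8800"/>
  <polygon points="22.8942,60.1489 15.5925,44.9814 27.7613,33.3499 42.5838,41.3288 39.5758,57.8915" fill="none" stroke="#ff00ff"/>
</svg>

y_svg = 158.1861 − y_m.

[1] S876→`#ff00ff` (cut); open run; points: 201.9965,73.2197 175.0356,85.4844 152.8161,98.0784 135.3380,111.0017 122.6014,124.2542 114.6062,137.8359

[2] S876→`#ff00ff` (cut); open run; points: 124.9560,121.2351 127.1201,97.3283 132.8454,78.0571 142.1320,63.4213 154.9799,53.4211 171.3891,48.0563

[3] S876→`#ff00ff` (cut); closed run; points: 103.3658,133.8552 101.4520,127.9652 96.4417,124.3250 90.2487,124.3250 85.2384,127.9652 83.3246,133.8552 85.2384,139.7452 90.2487,143.3854 96.4417,143.3854 101.4520,139.7452

[4] S257→`#ff8800` (engrave); open run; points: 187.9752,102.4601 183.7461,88.2398 177.3576,79.3702 168.8099,75.8513 158.1028,77.6832 145.2363,84.8658

[5] S876→`#ff00ff` (cut); closed run; points: 22.8942,60.1489 15.5925,44.9814 27.7613,33.3499 42.5838,41.3288 39.5758,57.8915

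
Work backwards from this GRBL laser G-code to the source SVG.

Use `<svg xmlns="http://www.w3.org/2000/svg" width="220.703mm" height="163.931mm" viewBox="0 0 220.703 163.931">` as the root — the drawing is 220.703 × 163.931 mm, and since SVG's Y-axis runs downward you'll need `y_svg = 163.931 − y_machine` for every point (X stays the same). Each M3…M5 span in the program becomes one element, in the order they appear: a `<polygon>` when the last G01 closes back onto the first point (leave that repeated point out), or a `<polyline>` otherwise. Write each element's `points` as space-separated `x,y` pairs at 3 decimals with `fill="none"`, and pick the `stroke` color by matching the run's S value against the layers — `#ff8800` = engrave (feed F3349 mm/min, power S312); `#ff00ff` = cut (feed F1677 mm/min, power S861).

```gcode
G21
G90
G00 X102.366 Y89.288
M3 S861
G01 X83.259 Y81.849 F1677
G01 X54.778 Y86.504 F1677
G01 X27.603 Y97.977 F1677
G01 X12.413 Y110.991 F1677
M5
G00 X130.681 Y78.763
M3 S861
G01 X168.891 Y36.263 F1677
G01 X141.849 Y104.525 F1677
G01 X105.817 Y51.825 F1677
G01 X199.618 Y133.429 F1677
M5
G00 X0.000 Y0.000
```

y_svg = 163.931 − y_m. Every run uses S861, so all elements get stroke `#ff00ff` (cut).

[1] open run; points: 102.366,74.643 83.259,82.082 54.778,77.427 27.603,65.954 12.413,52.940

[2] open run; points: 130.681,85.168 168.891,127.668 141.849,59.406 105.817,112.106 199.618,30.502

<svg xmlns="http://www.w3.org/2000/svg" width="220.703mm" height="163.931mm" viewBox="0 0 220.703 163.931">
  <polyline points="102.366,74.643 83.259,82.082 54.778,77.427 27.603,65.954 12.413,52.940" fill="none" stroke="#ff00ff"/>
  <polyline points="130.681,85.168 168.891,127.668 141.849,59.406 105.817,112.106 199.618,30.502" fill="none" stroke="#ff00ff"/>
</svg>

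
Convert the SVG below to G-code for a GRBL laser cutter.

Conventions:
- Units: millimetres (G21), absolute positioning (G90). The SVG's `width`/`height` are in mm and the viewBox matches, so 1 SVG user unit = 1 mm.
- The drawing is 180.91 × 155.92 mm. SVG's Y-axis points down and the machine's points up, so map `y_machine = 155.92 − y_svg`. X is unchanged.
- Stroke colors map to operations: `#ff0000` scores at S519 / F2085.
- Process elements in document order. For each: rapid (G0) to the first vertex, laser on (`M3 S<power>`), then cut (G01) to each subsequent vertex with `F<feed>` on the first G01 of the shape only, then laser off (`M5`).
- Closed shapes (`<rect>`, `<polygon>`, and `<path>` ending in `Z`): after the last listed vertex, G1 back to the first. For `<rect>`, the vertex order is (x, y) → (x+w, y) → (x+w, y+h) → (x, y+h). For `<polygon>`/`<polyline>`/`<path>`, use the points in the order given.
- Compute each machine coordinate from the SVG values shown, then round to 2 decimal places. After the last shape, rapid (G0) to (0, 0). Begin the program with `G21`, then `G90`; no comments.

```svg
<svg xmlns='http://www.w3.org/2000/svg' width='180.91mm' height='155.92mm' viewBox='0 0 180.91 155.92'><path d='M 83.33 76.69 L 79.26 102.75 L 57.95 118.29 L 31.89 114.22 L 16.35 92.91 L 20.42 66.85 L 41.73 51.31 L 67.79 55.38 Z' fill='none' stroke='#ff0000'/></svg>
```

1 u = 1 mm; y_m = 155.92 − y.

[1] `<path>` regular polygon, #ff0000→score S519 F2085: (83.33,79.23) → (79.26,53.17) → (57.95,37.63) → (31.89,41.70) → (16.35,63.01) → (20.42,89.07) → (41.73,104.61) → (67.79,100.54) → (83.33,79.23) (closed)

G21
G90
G0 X83.33 Y79.23
M3 S519
G01 X79.26 Y53.17 F2085
G01 X57.95 Y37.63
G01 X31.89 Y41.70
G01 X16.35 Y63.01
G01 X20.42 Y89.07
G01 X41.73 Y104.61
G01 X67.79 Y100.54
G01 X83.33 Y79.23
M5
G0 X0.00 Y0.00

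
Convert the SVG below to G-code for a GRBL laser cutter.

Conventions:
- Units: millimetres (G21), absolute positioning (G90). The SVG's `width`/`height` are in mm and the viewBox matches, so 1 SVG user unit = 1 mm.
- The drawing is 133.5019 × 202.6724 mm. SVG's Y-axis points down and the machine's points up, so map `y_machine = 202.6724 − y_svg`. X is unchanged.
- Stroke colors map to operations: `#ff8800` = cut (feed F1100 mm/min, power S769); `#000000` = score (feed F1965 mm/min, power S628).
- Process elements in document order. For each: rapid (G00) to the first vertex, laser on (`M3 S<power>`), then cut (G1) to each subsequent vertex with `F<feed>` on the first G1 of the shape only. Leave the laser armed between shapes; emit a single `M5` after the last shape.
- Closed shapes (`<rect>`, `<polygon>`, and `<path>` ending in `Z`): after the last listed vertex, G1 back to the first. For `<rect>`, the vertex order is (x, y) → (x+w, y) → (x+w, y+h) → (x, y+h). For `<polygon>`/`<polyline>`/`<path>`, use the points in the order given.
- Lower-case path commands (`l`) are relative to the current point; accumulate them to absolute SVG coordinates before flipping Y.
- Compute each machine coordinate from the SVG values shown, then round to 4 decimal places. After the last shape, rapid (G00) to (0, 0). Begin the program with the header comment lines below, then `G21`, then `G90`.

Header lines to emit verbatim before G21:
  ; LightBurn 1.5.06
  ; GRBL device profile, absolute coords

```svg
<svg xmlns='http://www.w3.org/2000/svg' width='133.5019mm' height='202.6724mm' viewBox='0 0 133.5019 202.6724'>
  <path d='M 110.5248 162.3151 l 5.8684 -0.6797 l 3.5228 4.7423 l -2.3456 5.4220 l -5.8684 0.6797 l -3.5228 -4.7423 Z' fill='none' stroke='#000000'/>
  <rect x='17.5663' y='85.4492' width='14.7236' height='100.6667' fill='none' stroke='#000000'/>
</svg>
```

viewBox `0 0 133.5019 202.6724` with mm width/height → 1 unit = 1 mm. Flip: y_m = 202.6724 − y_svg.

**Shape 1** — `<path>` regular polygon, stroke `#000000` → score (S628, F1965). Machine vertices: (110.5248,40.3573) → (116.3932,41.0370) → (119.9160,36.2947) → (117.5704,30.8727) → (111.7020,30.1930) → (108.1792,34.9353) → (110.5248,40.3573). Closed: final G1 returns to the first vertex.

**Shape 2** — `<rect>` rectangle, stroke `#000000` → score (S628, F1965). Machine vertices: (17.5663,117.2232) → (32.2899,117.2232) → (32.2899,16.5565) → (17.5663,16.5565) → (17.5663,117.2232). Closed: final G1 returns to the first vertex.

; LightBurn 1.5.06
; GRBL device profile, absolute coords
G21
G90
G00 X110.5248 Y40.3573
M3 S628
G1 X116.3932 Y41.0370 F1965
G1 X119.9160 Y36.2947
G1 X117.5704 Y30.8727
G1 X111.7020 Y30.1930
G1 X108.1792 Y34.9353
G1 X110.5248 Y40.3573
G00 X17.5663 Y117.2232
M3 S628
G1 X32.2899 Y117.2232 F1965
G1 X32.2899 Y16.5565
G1 X17.5663 Y16.5565
G1 X17.5663 Y117.2232
M5
G00 X0.0000 Y0.0000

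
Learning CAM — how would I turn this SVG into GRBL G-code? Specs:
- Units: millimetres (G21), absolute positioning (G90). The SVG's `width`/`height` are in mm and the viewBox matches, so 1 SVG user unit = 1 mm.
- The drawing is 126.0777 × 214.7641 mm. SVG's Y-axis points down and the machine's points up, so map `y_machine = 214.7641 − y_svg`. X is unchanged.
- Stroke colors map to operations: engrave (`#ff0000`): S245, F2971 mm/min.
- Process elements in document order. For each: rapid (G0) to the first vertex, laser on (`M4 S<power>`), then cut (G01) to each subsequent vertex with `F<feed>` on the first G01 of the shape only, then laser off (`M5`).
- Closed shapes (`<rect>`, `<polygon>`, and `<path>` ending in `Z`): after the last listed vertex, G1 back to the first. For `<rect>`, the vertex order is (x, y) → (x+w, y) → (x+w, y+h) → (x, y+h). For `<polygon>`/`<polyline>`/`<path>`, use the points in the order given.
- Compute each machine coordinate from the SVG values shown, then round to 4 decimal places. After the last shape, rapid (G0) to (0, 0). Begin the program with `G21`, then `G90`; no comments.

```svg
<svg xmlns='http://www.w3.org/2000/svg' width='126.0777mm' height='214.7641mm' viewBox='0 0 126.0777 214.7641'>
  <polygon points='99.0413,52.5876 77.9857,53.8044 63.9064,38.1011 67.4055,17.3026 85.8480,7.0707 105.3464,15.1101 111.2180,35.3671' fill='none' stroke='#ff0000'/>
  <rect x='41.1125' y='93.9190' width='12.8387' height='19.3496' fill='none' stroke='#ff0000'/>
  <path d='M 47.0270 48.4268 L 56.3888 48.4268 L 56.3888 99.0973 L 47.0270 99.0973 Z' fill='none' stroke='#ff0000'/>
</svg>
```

Since the viewBox matches the mm dimensions, user units are millimetres directly. The only transform is the Y-flip y_m = 214.7641 − y_svg.

Shape 1 is a regular polygon drawn with `<polygon>`. Its stroke #ff0000 means engrave at S245, F2971. After flipping Y the toolpath is (99.0413,162.1765) → (77.9857,160.9597) → (63.9064,176.6630) → (67.4055,197.4615) → (85.8480,207.6934) → (105.3464,199.6540) → (111.2180,179.3970) → (99.0413,162.1765), returning to the start.

Shape 2 is a rectangle drawn with `<rect>`. Its stroke #ff0000 means engrave at S245, F2971. After flipping Y the toolpath is (41.1125,120.8451) → (53.9512,120.8451) → (53.9512,101.4955) → (41.1125,101.4955) → (41.1125,120.8451), returning to the start.

Shape 3 is a rectangle drawn with `<path>`. Its stroke #ff0000 means engrave at S245, F2971. After flipping Y the toolpath is (47.0270,166.3373) → (56.3888,166.3373) → (56.3888,115.6668) → (47.0270,115.6668) → (47.0270,166.3373), returning to the start.

G21
G90
G0 X99.0413 Y162.1765
M4 S245
G01 X77.9857 Y160.9597 F2971
G01 X63.9064 Y176.6630
G01 X67.4055 Y197.4615
G01 X85.8480 Y207.6934
G01 X105.3464 Y199.6540
G01 X111.2180 Y179.3970
G01 X99.0413 Y162.1765
M5
G0 X41.1125 Y120.8451
M4 S245
G01 X53.9512 Y120.8451 F2971
G01 X53.9512 Y101.4955
G01 X41.1125 Y101.4955
G01 X41.1125 Y120.8451
M5
G0 X47.0270 Y166.3373
M4 S245
G01 X56.3888 Y166.3373 F2971
G01 X56.3888 Y115.6668
G01 X47.0270 Y115.6668
G01 X47.0270 Y166.3373
M5
G0 X0.0000 Y0.0000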